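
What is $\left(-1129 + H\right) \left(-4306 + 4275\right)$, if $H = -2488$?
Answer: $112127$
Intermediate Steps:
$\left(-1129 + H\right) \left(-4306 + 4275\right) = \left(-1129 - 2488\right) \left(-4306 + 4275\right) = \left(-3617\right) \left(-31\right) = 112127$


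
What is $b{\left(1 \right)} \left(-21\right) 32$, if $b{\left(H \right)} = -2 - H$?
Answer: $2016$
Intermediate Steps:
$b{\left(1 \right)} \left(-21\right) 32 = \left(-2 - 1\right) \left(-21\right) 32 = \left(-3\right) \left(-21\right) 32 = 63 \cdot 32 = 2016$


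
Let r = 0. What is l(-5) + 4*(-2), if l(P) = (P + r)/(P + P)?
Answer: -15/2 ≈ -7.5000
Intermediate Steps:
l(P) = ½ (l(P) = (P + 0)/(P + P) = P/((2*P)) = P*(1/(2*P)) = ½)
l(-5) + 4*(-2) = ½ + 4*(-2) = ½ - 8 = -15/2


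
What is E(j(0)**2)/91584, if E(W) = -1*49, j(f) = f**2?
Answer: -49/91584 ≈ -0.00053503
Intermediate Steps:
E(W) = -49
E(j(0)**2)/91584 = -49/91584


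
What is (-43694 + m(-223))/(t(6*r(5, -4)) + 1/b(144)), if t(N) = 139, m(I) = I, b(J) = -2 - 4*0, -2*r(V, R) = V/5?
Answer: -87834/277 ≈ -317.09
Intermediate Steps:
r(V, R) = -V/10 (r(V, R) = -V/(2*5) = -V/10)
b(J) = -2 (b(J) = -2 + 0 = -2)
(-43694 + m(-223))/(t(6*r(5, -4)) + 1/b(144)) = (-43694 - 223)/(139 + 1/(-2)) = -43917/(139 - ½) = -43917/277/2 = -43917*2/277 = -87834/277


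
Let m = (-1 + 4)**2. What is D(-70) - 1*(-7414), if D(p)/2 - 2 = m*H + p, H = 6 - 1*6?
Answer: 7278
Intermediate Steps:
H = 0 (H = 6 - 6 = 0)
m = 9 (m = 3**2 = 9)
D(p) = 4 + 2*p (D(p) = 4 + 2*(9*0 + p) = 4 + 2*(0 + p) = 4 + 2*p)
D(-70) - 1*(-7414) = (4 + 2*(-70)) - 1*(-7414) = (4 - 140) + 7414 = -136 + 7414 = 7278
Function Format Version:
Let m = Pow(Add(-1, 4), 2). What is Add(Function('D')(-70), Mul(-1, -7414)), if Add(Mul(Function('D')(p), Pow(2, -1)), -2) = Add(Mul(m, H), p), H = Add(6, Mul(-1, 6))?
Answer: 7278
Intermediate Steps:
H = 0 (H = Add(6, -6) = 0)
m = 9 (m = Pow(3, 2) = 9)
Function('D')(p) = Add(4, Mul(2, p)) (Function('D')(p) = Add(4, Mul(2, Add(Mul(9, 0), p))) = Add(4, Mul(2, Add(0, p))) = Add(4, Mul(2, p)))
Add(Function('D')(-70), Mul(-1, -7414)) = Add(Add(4, Mul(2, -70)), Mul(-1, -7414)) = Add(Add(4, -140), 7414) = Add(-136, 7414) = 7278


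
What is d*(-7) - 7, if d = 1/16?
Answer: -119/16 ≈ -7.4375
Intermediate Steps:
d = 1/16 ≈ 0.062500
d*(-7) - 7 = (1/16)*(-7) - 7 = -7/16 - 7 = -119/16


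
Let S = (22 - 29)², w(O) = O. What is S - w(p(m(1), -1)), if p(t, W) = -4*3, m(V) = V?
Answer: 61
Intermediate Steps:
p(t, W) = -12
S = 49 (S = (-7)² = 49)
S - w(p(m(1), -1)) = 49 - 1*(-12) = 49 + 12 = 61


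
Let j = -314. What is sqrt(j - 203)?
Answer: I*sqrt(517) ≈ 22.738*I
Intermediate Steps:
sqrt(j - 203) = sqrt(-314 - 203) = sqrt(-517) = I*sqrt(517)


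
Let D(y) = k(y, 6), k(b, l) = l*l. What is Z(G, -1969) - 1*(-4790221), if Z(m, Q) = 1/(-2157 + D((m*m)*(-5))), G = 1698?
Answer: 10160058740/2121 ≈ 4.7902e+6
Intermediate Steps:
k(b, l) = l²
D(y) = 36 (D(y) = 6² = 36)
Z(m, Q) = -1/2121 (Z(m, Q) = 1/(-2157 + 36) = 1/(-2121) = -1/2121)
Z(G, -1969) - 1*(-4790221) = -1/2121 - 1*(-4790221) = -1/2121 + 4790221 = 10160058740/2121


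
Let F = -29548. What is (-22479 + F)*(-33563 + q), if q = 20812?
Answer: 663396277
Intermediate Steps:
(-22479 + F)*(-33563 + q) = (-22479 - 29548)*(-33563 + 20812) = -52027*(-12751) = 663396277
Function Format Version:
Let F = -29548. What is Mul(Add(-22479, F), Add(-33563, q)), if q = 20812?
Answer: 663396277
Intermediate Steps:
Mul(Add(-22479, F), Add(-33563, q)) = Mul(Add(-22479, -29548), Add(-33563, 20812)) = Mul(-52027, -12751) = 663396277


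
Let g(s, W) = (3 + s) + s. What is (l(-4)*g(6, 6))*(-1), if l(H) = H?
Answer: 60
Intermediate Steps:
g(s, W) = 3 + 2*s
(l(-4)*g(6, 6))*(-1) = -4*(3 + 2*6)*(-1) = -4*(3 + 12)*(-1) = -4*15*(-1) = -60*(-1) = 60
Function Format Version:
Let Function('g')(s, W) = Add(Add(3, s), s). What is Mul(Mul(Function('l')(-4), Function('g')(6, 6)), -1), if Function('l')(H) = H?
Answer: 60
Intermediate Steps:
Function('g')(s, W) = Add(3, Mul(2, s))
Mul(Mul(Function('l')(-4), Function('g')(6, 6)), -1) = Mul(Mul(-4, Add(3, Mul(2, 6))), -1) = Mul(Mul(-4, Add(3, 12)), -1) = Mul(Mul(-4, 15), -1) = Mul(-60, -1) = 60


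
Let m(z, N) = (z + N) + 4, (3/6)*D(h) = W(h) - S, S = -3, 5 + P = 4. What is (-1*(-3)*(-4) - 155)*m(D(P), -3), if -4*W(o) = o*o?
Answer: -2171/2 ≈ -1085.5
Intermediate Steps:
W(o) = -o**2/4 (W(o) = -o*o/4 = -o**2/4)
P = -1 (P = -5 + 4 = -1)
D(h) = 6 - h**2/2 (D(h) = 2*(-h**2/4 - 1*(-3)) = 2*(-h**2/4 + 3) = 2*(3 - h**2/4) = 6 - h**2/2)
m(z, N) = 4 + N + z (m(z, N) = (N + z) + 4 = 4 + N + z)
(-1*(-3)*(-4) - 155)*m(D(P), -3) = (-1*(-3)*(-4) - 155)*(4 - 3 + (6 - 1/2*(-1)**2)) = (3*(-4) - 155)*(4 - 3 + (6 - 1/2*1)) = (-12 - 155)*(4 - 3 + (6 - 1/2)) = -167*(4 - 3 + 11/2) = -167*13/2 = -2171/2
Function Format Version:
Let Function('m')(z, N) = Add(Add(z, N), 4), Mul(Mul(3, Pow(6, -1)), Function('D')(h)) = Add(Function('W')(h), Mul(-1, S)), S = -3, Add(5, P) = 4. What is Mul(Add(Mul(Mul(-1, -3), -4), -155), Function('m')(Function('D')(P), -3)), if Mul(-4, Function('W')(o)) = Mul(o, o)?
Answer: Rational(-2171, 2) ≈ -1085.5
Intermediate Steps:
Function('W')(o) = Mul(Rational(-1, 4), Pow(o, 2)) (Function('W')(o) = Mul(Rational(-1, 4), Mul(o, o)) = Mul(Rational(-1, 4), Pow(o, 2)))
P = -1 (P = Add(-5, 4) = -1)
Function('D')(h) = Add(6, Mul(Rational(-1, 2), Pow(h, 2))) (Function('D')(h) = Mul(2, Add(Mul(Rational(-1, 4), Pow(h, 2)), Mul(-1, -3))) = Mul(2, Add(Mul(Rational(-1, 4), Pow(h, 2)), 3)) = Mul(2, Add(3, Mul(Rational(-1, 4), Pow(h, 2)))) = Add(6, Mul(Rational(-1, 2), Pow(h, 2))))
Function('m')(z, N) = Add(4, N, z) (Function('m')(z, N) = Add(Add(N, z), 4) = Add(4, N, z))
Mul(Add(Mul(Mul(-1, -3), -4), -155), Function('m')(Function('D')(P), -3)) = Mul(Add(Mul(Mul(-1, -3), -4), -155), Add(4, -3, Add(6, Mul(Rational(-1, 2), Pow(-1, 2))))) = Mul(Add(Mul(3, -4), -155), Add(4, -3, Add(6, Mul(Rational(-1, 2), 1)))) = Mul(Add(-12, -155), Add(4, -3, Add(6, Rational(-1, 2)))) = Mul(-167, Add(4, -3, Rational(11, 2))) = Mul(-167, Rational(13, 2)) = Rational(-2171, 2)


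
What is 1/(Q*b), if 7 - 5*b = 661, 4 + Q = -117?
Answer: 5/79134 ≈ 6.3184e-5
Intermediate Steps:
Q = -121 (Q = -4 - 117 = -121)
b = -654/5 (b = 7/5 - 1/5*661 = 7/5 - 661/5 = -654/5 ≈ -130.80)
1/(Q*b) = 1/(-121*(-654/5)) = 1/(79134/5) = 5/79134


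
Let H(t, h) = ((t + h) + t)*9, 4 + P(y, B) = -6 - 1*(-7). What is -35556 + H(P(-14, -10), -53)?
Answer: -36087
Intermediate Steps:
P(y, B) = -3 (P(y, B) = -4 + (-6 - 1*(-7)) = -4 + (-6 + 7) = -4 + 1 = -3)
H(t, h) = 9*h + 18*t (H(t, h) = ((h + t) + t)*9 = (h + 2*t)*9 = 9*h + 18*t)
-35556 + H(P(-14, -10), -53) = -35556 + (9*(-53) + 18*(-3)) = -35556 + (-477 - 54) = -35556 - 531 = -36087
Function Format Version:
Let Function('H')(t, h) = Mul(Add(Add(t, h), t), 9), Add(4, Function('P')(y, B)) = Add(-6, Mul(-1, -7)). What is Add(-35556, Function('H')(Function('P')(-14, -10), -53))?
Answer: -36087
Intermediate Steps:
Function('P')(y, B) = -3 (Function('P')(y, B) = Add(-4, Add(-6, Mul(-1, -7))) = Add(-4, Add(-6, 7)) = Add(-4, 1) = -3)
Function('H')(t, h) = Add(Mul(9, h), Mul(18, t)) (Function('H')(t, h) = Mul(Add(Add(h, t), t), 9) = Mul(Add(h, Mul(2, t)), 9) = Add(Mul(9, h), Mul(18, t)))
Add(-35556, Function('H')(Function('P')(-14, -10), -53)) = Add(-35556, Add(Mul(9, -53), Mul(18, -3))) = Add(-35556, Add(-477, -54)) = Add(-35556, -531) = -36087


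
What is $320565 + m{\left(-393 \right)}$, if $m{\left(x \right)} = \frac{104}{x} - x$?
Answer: $\frac{126136390}{393} \approx 3.2096 \cdot 10^{5}$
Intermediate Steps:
$m{\left(x \right)} = - x + \frac{104}{x}$
$320565 + m{\left(-393 \right)} = 320565 + \left(\left(-1\right) \left(-393\right) + \frac{104}{-393}\right) = 320565 + \left(393 + 104 \left(- \frac{1}{393}\right)\right) = 320565 + \left(393 - \frac{104}{393}\right) = 320565 + \frac{154345}{393} = \frac{126136390}{393}$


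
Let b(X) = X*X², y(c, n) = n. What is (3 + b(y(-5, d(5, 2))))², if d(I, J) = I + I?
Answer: 1006009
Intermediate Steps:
d(I, J) = 2*I
b(X) = X³
(3 + b(y(-5, d(5, 2))))² = (3 + (2*5)³)² = (3 + 10³)² = (3 + 1000)² = 1003² = 1006009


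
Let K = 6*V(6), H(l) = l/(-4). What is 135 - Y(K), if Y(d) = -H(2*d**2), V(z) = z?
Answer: -513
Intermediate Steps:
H(l) = -l/4 (H(l) = l*(-1/4) = -l/4)
K = 36 (K = 6*6 = 36)
Y(d) = d**2/2 (Y(d) = -(-1)*2*d**2/4 = -(-1)*d**2/2 = d**2/2)
135 - Y(K) = 135 - 36**2/2 = 135 - 1296/2 = 135 - 1*648 = 135 - 648 = -513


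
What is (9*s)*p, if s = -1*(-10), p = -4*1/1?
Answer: -360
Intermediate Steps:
p = -4 (p = -4*1 = -4)
s = 10
(9*s)*p = (9*10)*(-4) = 90*(-4) = -360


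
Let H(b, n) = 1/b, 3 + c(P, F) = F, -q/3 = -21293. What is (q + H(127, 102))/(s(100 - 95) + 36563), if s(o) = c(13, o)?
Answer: 8112634/4643755 ≈ 1.7470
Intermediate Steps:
q = 63879 (q = -3*(-21293) = 63879)
c(P, F) = -3 + F
s(o) = -3 + o
(q + H(127, 102))/(s(100 - 95) + 36563) = (63879 + 1/127)/((-3 + (100 - 95)) + 36563) = (63879 + 1/127)/((-3 + 5) + 36563) = 8112634/(127*(2 + 36563)) = (8112634/127)/36565 = (8112634/127)*(1/36565) = 8112634/4643755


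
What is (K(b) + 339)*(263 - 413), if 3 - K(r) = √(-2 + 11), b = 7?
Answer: -50850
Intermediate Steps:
K(r) = 0 (K(r) = 3 - √(-2 + 11) = 3 - √9 = 3 - 1*3 = 3 - 3 = 0)
(K(b) + 339)*(263 - 413) = (0 + 339)*(263 - 413) = 339*(-150) = -50850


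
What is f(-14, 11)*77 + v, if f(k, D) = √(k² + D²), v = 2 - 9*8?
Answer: -70 + 77*√317 ≈ 1300.9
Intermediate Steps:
v = -70 (v = 2 - 72 = -70)
f(k, D) = √(D² + k²)
f(-14, 11)*77 + v = √(11² + (-14)²)*77 - 70 = √(121 + 196)*77 - 70 = √317*77 - 70 = 77*√317 - 70 = -70 + 77*√317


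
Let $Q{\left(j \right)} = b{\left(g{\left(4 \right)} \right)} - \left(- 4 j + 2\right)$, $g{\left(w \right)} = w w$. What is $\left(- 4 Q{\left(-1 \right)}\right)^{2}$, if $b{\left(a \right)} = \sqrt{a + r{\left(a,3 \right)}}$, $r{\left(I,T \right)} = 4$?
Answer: $896 - 384 \sqrt{5} \approx 37.35$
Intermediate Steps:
$g{\left(w \right)} = w^{2}$
$b{\left(a \right)} = \sqrt{4 + a}$ ($b{\left(a \right)} = \sqrt{a + 4} = \sqrt{4 + a}$)
$Q{\left(j \right)} = -2 + 2 \sqrt{5} + 4 j$ ($Q{\left(j \right)} = \sqrt{4 + 4^{2}} - \left(- 4 j + 2\right) = \sqrt{4 + 16} - \left(2 - 4 j\right) = \sqrt{20} + \left(-2 + 4 j\right) = 2 \sqrt{5} + \left(-2 + 4 j\right) = -2 + 2 \sqrt{5} + 4 j$)
$\left(- 4 Q{\left(-1 \right)}\right)^{2} = \left(- 4 \left(-2 + 2 \sqrt{5} + 4 \left(-1\right)\right)\right)^{2} = \left(- 4 \left(-2 + 2 \sqrt{5} - 4\right)\right)^{2} = \left(- 4 \left(-6 + 2 \sqrt{5}\right)\right)^{2} = \left(24 - 8 \sqrt{5}\right)^{2}$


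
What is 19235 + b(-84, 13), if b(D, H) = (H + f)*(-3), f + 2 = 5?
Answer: 19187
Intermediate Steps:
f = 3 (f = -2 + 5 = 3)
b(D, H) = -9 - 3*H (b(D, H) = (H + 3)*(-3) = (3 + H)*(-3) = -9 - 3*H)
19235 + b(-84, 13) = 19235 + (-9 - 3*13) = 19235 + (-9 - 39) = 19235 - 48 = 19187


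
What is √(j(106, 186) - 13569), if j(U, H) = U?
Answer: I*√13463 ≈ 116.03*I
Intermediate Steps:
√(j(106, 186) - 13569) = √(106 - 13569) = √(-13463) = I*√13463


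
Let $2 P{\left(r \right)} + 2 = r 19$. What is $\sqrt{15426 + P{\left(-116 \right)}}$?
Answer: $\sqrt{14323} \approx 119.68$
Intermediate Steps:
$P{\left(r \right)} = -1 + \frac{19 r}{2}$ ($P{\left(r \right)} = -1 + \frac{r 19}{2} = -1 + \frac{19 r}{2}$)
$\sqrt{15426 + P{\left(-116 \right)}} = \sqrt{15426 + \left(-1 + \frac{19}{2} \left(-116\right)\right)} = \sqrt{15426 - 1103} = \sqrt{14323}$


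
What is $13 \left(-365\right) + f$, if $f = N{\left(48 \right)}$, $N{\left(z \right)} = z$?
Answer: $-4697$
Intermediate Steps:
$f = 48$
$13 \left(-365\right) + f = 13 \left(-365\right) + 48 = -4745 + 48 = -4697$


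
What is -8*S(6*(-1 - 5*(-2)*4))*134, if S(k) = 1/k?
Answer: -536/117 ≈ -4.5812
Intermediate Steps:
-8*S(6*(-1 - 5*(-2)*4))*134 = -8*1/(6*(-1 - 5*(-2)*4))*134 = -8*1/(6*(-1 + 10*4))*134 = -8*1/(6*(-1 + 40))*134 = -8/(6*39)*134 = -8/234*134 = -8*1/234*134 = -4/117*134 = -536/117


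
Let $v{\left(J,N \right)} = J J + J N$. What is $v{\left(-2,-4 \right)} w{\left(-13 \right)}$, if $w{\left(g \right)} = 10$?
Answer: $120$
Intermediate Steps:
$v{\left(J,N \right)} = J^{2} + J N$
$v{\left(-2,-4 \right)} w{\left(-13 \right)} = - 2 \left(-2 - 4\right) 10 = \left(-2\right) \left(-6\right) 10 = 12 \cdot 10 = 120$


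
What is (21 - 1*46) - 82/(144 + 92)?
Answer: -2991/118 ≈ -25.347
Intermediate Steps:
(21 - 1*46) - 82/(144 + 92) = (21 - 46) - 82/236 = -25 - 82*1/236 = -25 - 41/118 = -2991/118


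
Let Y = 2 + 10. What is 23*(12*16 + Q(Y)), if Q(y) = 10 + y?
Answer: 4922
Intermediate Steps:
Y = 12
23*(12*16 + Q(Y)) = 23*(12*16 + (10 + 12)) = 23*(192 + 22) = 23*214 = 4922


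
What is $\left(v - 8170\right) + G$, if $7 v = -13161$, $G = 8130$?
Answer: $- \frac{13441}{7} \approx -1920.1$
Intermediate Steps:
$v = - \frac{13161}{7}$ ($v = \frac{1}{7} \left(-13161\right) = - \frac{13161}{7} \approx -1880.1$)
$\left(v - 8170\right) + G = \left(- \frac{13161}{7} - 8170\right) + 8130 = - \frac{70351}{7} + 8130 = - \frac{13441}{7}$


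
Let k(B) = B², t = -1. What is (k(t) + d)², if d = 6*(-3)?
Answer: 289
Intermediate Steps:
d = -18
(k(t) + d)² = ((-1)² - 18)² = (1 - 18)² = (-17)² = 289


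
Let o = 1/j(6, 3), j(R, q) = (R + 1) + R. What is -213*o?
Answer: -213/13 ≈ -16.385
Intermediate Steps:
j(R, q) = 1 + 2*R (j(R, q) = (1 + R) + R = 1 + 2*R)
o = 1/13 (o = 1/(1 + 2*6) = 1/(1 + 12) = 1/13 ≈ 0.076923)
-213*o = -213*1/13 = -213/13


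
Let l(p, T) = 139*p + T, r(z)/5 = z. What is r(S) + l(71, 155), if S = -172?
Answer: 9164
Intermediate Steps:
r(z) = 5*z
l(p, T) = T + 139*p
r(S) + l(71, 155) = 5*(-172) + (155 + 139*71) = -860 + (155 + 9869) = -860 + 10024 = 9164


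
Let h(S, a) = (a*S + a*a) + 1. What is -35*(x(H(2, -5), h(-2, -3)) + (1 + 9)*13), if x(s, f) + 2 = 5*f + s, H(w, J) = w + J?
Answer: -7175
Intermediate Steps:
h(S, a) = 1 + a² + S*a (h(S, a) = (S*a + a²) + 1 = (a² + S*a) + 1 = 1 + a² + S*a)
H(w, J) = J + w
x(s, f) = -2 + s + 5*f (x(s, f) = -2 + (5*f + s) = -2 + (s + 5*f) = -2 + s + 5*f)
-35*(x(H(2, -5), h(-2, -3)) + (1 + 9)*13) = -35*((-2 + (-5 + 2) + 5*(1 + (-3)² - 2*(-3))) + (1 + 9)*13) = -35*((-2 - 3 + 5*(1 + 9 + 6)) + 10*13) = -35*((-2 - 3 + 5*16) + 130) = -35*((-2 - 3 + 80) + 130) = -35*(75 + 130) = -35*205 = -7175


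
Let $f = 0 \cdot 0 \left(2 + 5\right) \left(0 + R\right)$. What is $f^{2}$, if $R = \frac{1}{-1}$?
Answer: $0$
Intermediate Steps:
$R = -1$
$f = 0$ ($f = 0 \cdot 0 \left(2 + 5\right) \left(0 - 1\right) = 0 \cdot 7 \left(-1\right) = 0 \left(-1\right) = 0$)
$f^{2} = 0^{2} = 0$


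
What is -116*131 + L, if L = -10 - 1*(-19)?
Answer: -15187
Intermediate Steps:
L = 9 (L = -10 + 19 = 9)
-116*131 + L = -116*131 + 9 = -15196 + 9 = -15187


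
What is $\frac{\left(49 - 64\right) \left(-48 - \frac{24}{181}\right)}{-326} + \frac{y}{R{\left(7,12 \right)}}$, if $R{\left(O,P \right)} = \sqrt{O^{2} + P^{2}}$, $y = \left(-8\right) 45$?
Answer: $- \frac{65340}{29503} - \frac{360 \sqrt{193}}{193} \approx -28.128$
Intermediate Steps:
$y = -360$
$\frac{\left(49 - 64\right) \left(-48 - \frac{24}{181}\right)}{-326} + \frac{y}{R{\left(7,12 \right)}} = \frac{\left(49 - 64\right) \left(-48 - \frac{24}{181}\right)}{-326} - \frac{360}{\sqrt{7^{2} + 12^{2}}} = - 15 \left(-48 - \frac{24}{181}\right) \left(- \frac{1}{326}\right) - \frac{360}{\sqrt{49 + 144}} = - 15 \left(-48 - \frac{24}{181}\right) \left(- \frac{1}{326}\right) - \frac{360}{\sqrt{193}} = \left(-15\right) \left(- \frac{8712}{181}\right) \left(- \frac{1}{326}\right) - 360 \frac{\sqrt{193}}{193} = \frac{130680}{181} \left(- \frac{1}{326}\right) - \frac{360 \sqrt{193}}{193} = - \frac{65340}{29503} - \frac{360 \sqrt{193}}{193}$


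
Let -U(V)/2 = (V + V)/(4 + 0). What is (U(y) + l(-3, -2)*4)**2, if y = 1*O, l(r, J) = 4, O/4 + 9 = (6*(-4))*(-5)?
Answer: 183184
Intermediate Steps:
O = 444 (O = -36 + 4*((6*(-4))*(-5)) = -36 + 4*(-24*(-5)) = -36 + 4*120 = -36 + 480 = 444)
y = 444 (y = 1*444 = 444)
U(V) = -V (U(V) = -2*(V + V)/(4 + 0) = -2*2*V/4 = -V)
(U(y) + l(-3, -2)*4)**2 = (-1*444 + 4*4)**2 = (-444 + 16)**2 = (-428)**2 = 183184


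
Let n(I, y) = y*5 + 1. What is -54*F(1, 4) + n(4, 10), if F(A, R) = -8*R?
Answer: 1779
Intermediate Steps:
n(I, y) = 1 + 5*y (n(I, y) = 5*y + 1 = 1 + 5*y)
-54*F(1, 4) + n(4, 10) = -(-432)*4 + (1 + 5*10) = -54*(-32) + (1 + 50) = 1728 + 51 = 1779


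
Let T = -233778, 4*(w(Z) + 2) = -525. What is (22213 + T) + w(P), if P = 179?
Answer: -846793/4 ≈ -2.1170e+5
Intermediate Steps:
w(Z) = -533/4 (w(Z) = -2 + (¼)*(-525) = -2 - 525/4 = -533/4)
(22213 + T) + w(P) = (22213 - 233778) - 533/4 = -211565 - 533/4 = -846793/4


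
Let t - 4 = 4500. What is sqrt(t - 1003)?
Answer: 3*sqrt(389) ≈ 59.169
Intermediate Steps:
t = 4504 (t = 4 + 4500 = 4504)
sqrt(t - 1003) = sqrt(4504 - 1003) = sqrt(3501) = 3*sqrt(389)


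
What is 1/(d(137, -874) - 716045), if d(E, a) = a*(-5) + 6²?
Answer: -1/711639 ≈ -1.4052e-6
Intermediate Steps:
d(E, a) = 36 - 5*a (d(E, a) = -5*a + 36 = 36 - 5*a)
1/(d(137, -874) - 716045) = 1/((36 - 5*(-874)) - 716045) = 1/((36 + 4370) - 716045) = 1/(4406 - 716045) = 1/(-711639) = -1/711639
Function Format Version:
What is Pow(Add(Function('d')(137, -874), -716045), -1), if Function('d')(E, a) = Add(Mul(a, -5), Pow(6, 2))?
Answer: Rational(-1, 711639) ≈ -1.4052e-6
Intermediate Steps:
Function('d')(E, a) = Add(36, Mul(-5, a)) (Function('d')(E, a) = Add(Mul(-5, a), 36) = Add(36, Mul(-5, a)))
Pow(Add(Function('d')(137, -874), -716045), -1) = Pow(Add(Add(36, Mul(-5, -874)), -716045), -1) = Pow(Add(Add(36, 4370), -716045), -1) = Pow(Add(4406, -716045), -1) = Pow(-711639, -1) = Rational(-1, 711639)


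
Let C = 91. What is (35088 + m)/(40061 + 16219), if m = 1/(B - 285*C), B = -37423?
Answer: 2223105503/3565788240 ≈ 0.62345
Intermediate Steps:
m = -1/63358 (m = 1/(-37423 - 285*91) = 1/(-37423 - 25935) = 1/(-63358) = -1/63358 ≈ -1.5783e-5)
(35088 + m)/(40061 + 16219) = (35088 - 1/63358)/(40061 + 16219) = (2223105503/63358)/56280 = (2223105503/63358)*(1/56280) = 2223105503/3565788240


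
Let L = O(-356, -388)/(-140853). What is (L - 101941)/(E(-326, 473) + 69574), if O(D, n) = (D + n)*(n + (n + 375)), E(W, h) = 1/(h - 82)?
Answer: -1871455553549/1277228476685 ≈ -1.4652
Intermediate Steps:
E(W, h) = 1/(-82 + h)
O(D, n) = (375 + 2*n)*(D + n) (O(D, n) = (D + n)*(n + (375 + n)) = (D + n)*(375 + 2*n) = (375 + 2*n)*(D + n))
L = -99448/46951 (L = (2*(-388)² + 375*(-356) + 375*(-388) + 2*(-356)*(-388))/(-140853) = (2*150544 - 133500 - 145500 + 276256)*(-1/140853) = (301088 - 133500 - 145500 + 276256)*(-1/140853) = 298344*(-1/140853) = -99448/46951 ≈ -2.1181)
(L - 101941)/(E(-326, 473) + 69574) = (-99448/46951 - 101941)/(1/(-82 + 473) + 69574) = -4786331339/(46951*(1/391 + 69574)) = -4786331339/(46951*27203435/391) = -4786331339/46951*391/27203435 = -1871455553549/1277228476685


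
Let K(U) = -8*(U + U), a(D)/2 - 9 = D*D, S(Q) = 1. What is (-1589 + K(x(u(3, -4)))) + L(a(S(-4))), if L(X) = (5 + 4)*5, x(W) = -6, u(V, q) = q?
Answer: -1448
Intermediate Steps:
a(D) = 18 + 2*D² (a(D) = 18 + 2*(D*D) = 18 + 2*D²)
K(U) = -16*U
L(X) = 45 (L(X) = 9*5 = 45)
(-1589 + K(x(u(3, -4)))) + L(a(S(-4))) = (-1589 - 16*(-6)) + 45 = (-1589 + 96) + 45 = -1493 + 45 = -1448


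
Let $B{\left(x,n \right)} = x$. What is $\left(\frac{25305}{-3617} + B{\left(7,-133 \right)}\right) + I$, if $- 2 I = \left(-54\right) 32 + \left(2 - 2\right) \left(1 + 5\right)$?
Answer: $\frac{3125102}{3617} \approx 864.0$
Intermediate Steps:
$I = 864$ ($I = - \frac{\left(-54\right) 32 + \left(2 - 2\right) \left(1 + 5\right)}{2} = - \frac{-1728 + 0 \cdot 6}{2} = - \frac{-1728 + 0}{2} = \left(- \frac{1}{2}\right) \left(-1728\right) = 864$)
$\left(\frac{25305}{-3617} + B{\left(7,-133 \right)}\right) + I = \left(\frac{25305}{-3617} + 7\right) + 864 = \left(25305 \left(- \frac{1}{3617}\right) + 7\right) + 864 = \left(- \frac{25305}{3617} + 7\right) + 864 = \frac{14}{3617} + 864 = \frac{3125102}{3617}$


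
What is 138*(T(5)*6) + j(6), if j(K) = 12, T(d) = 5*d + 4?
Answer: 24024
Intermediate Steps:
T(d) = 4 + 5*d
138*(T(5)*6) + j(6) = 138*((4 + 5*5)*6) + 12 = 138*((4 + 25)*6) + 12 = 138*(29*6) + 12 = 138*174 + 12 = 24012 + 12 = 24024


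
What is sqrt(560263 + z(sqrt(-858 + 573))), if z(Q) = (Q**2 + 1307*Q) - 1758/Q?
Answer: sqrt(5053801450 + 11851345*I*sqrt(285))/95 ≈ 748.46 + 14.81*I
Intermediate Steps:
z(Q) = Q**2 - 1758/Q + 1307*Q
sqrt(560263 + z(sqrt(-858 + 573))) = sqrt(560263 + (-1758 + (sqrt(-858 + 573))**2*(1307 + sqrt(-858 + 573)))/(sqrt(-858 + 573))) = sqrt(560263 + (-1758 + (sqrt(-285))**2*(1307 + sqrt(-285)))/(sqrt(-285))) = sqrt(560263 + (-1758 + (I*sqrt(285))**2*(1307 + I*sqrt(285)))/((I*sqrt(285)))) = sqrt(560263 + (-I*sqrt(285)/285)*(-1758 - 285*(1307 + I*sqrt(285)))) = sqrt(560263 + (-I*sqrt(285)/285)*(-1758 + (-372495 - 285*I*sqrt(285)))) = sqrt(560263 + (-I*sqrt(285)/285)*(-374253 - 285*I*sqrt(285))) = sqrt(560263 - I*sqrt(285)*(-374253 - 285*I*sqrt(285))/285)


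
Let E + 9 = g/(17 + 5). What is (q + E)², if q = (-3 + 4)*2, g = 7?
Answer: 21609/484 ≈ 44.647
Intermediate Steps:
E = -191/22 (E = -9 + 7/(17 + 5) = -9 + 7/22 = -191/22 ≈ -8.6818)
q = 2 (q = 1*2 = 2)
(q + E)² = (2 - 191/22)² = (-147/22)² = 21609/484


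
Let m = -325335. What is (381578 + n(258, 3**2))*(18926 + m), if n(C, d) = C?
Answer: -116997986924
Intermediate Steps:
(381578 + n(258, 3**2))*(18926 + m) = (381578 + 258)*(18926 - 325335) = 381836*(-306409) = -116997986924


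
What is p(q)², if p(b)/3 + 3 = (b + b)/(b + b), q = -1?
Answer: 36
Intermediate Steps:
p(b) = -6 (p(b) = -9 + 3*((b + b)/(b + b)) = -9 + 3*((2*b)/((2*b))) = -9 + 3*((2*b)*(1/(2*b))) = -9 + 3*1 = -9 + 3 = -6)
p(q)² = (-6)² = 36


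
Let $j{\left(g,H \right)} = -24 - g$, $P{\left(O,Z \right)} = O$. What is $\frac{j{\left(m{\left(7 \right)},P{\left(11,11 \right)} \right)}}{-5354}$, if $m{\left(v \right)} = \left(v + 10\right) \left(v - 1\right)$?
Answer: $\frac{63}{2677} \approx 0.023534$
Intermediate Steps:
$m{\left(v \right)} = \left(-1 + v\right) \left(10 + v\right)$ ($m{\left(v \right)} = \left(10 + v\right) \left(-1 + v\right) = \left(-1 + v\right) \left(10 + v\right)$)
$\frac{j{\left(m{\left(7 \right)},P{\left(11,11 \right)} \right)}}{-5354} = \frac{-24 - \left(-10 + 7^{2} + 9 \cdot 7\right)}{-5354} = \left(-24 - \left(-10 + 49 + 63\right)\right) \left(- \frac{1}{5354}\right) = \left(-24 - 102\right) \left(- \frac{1}{5354}\right) = \left(-126\right) \left(- \frac{1}{5354}\right) = \frac{63}{2677}$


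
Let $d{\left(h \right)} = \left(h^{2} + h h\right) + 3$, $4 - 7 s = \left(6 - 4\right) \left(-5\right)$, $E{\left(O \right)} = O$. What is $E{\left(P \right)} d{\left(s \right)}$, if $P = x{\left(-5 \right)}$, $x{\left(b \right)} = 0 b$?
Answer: $0$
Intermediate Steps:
$x{\left(b \right)} = 0$
$P = 0$
$s = 2$ ($s = \frac{4}{7} - \frac{\left(6 - 4\right) \left(-5\right)}{7} = \frac{4}{7} - \frac{2 \left(-5\right)}{7} = \frac{4}{7} - - \frac{10}{7} = \frac{4}{7} + \frac{10}{7} = 2$)
$d{\left(h \right)} = 3 + 2 h^{2}$ ($d{\left(h \right)} = \left(h^{2} + h^{2}\right) + 3 = 2 h^{2} + 3 = 3 + 2 h^{2}$)
$E{\left(P \right)} d{\left(s \right)} = 0 \left(3 + 2 \cdot 2^{2}\right) = 0 \left(3 + 2 \cdot 4\right) = 0 \left(3 + 8\right) = 0 \cdot 11 = 0$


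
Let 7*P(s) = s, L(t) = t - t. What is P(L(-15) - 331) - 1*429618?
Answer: -3007657/7 ≈ -4.2967e+5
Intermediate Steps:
L(t) = 0
P(s) = s/7
P(L(-15) - 331) - 1*429618 = (0 - 331)/7 - 1*429618 = (1/7)*(-331) - 429618 = -331/7 - 429618 = -3007657/7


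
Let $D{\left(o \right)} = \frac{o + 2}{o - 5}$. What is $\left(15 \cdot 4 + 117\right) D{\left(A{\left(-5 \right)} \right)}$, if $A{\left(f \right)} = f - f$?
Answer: $- \frac{354}{5} \approx -70.8$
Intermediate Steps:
$A{\left(f \right)} = 0$
$D{\left(o \right)} = \frac{2 + o}{-5 + o}$
$\left(15 \cdot 4 + 117\right) D{\left(A{\left(-5 \right)} \right)} = \left(15 \cdot 4 + 117\right) \frac{2 + 0}{-5 + 0} = \left(60 + 117\right) \frac{1}{-5} \cdot 2 = 177 \left(\left(- \frac{1}{5}\right) 2\right) = 177 \left(- \frac{2}{5}\right) = - \frac{354}{5}$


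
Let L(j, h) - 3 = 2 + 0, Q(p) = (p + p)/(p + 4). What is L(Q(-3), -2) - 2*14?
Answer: -23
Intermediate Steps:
Q(p) = 2*p/(4 + p) (Q(p) = (2*p)/(4 + p) = 2*p/(4 + p))
L(j, h) = 5 (L(j, h) = 3 + (2 + 0) = 3 + 2 = 5)
L(Q(-3), -2) - 2*14 = 5 - 2*14 = 5 - 28 = -23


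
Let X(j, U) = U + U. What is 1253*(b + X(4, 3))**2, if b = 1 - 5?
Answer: 5012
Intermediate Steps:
b = -4
X(j, U) = 2*U
1253*(b + X(4, 3))**2 = 1253*(-4 + 2*3)**2 = 1253*(-4 + 6)**2 = 1253*2**2 = 1253*4 = 5012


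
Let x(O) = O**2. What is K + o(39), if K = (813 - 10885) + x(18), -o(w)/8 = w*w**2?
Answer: -484300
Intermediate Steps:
o(w) = -8*w**3 (o(w) = -8*w*w**2 = -8*w**3)
K = -9748 (K = (813 - 10885) + 18**2 = -10072 + 324 = -9748)
K + o(39) = -9748 - 8*39**3 = -9748 - 8*59319 = -9748 - 474552 = -484300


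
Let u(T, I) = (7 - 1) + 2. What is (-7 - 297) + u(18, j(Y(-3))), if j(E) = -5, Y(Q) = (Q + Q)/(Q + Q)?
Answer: -296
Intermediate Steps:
Y(Q) = 1 (Y(Q) = (2*Q)/((2*Q)) = (2*Q)*(1/(2*Q)) = 1)
u(T, I) = 8 (u(T, I) = 6 + 2 = 8)
(-7 - 297) + u(18, j(Y(-3))) = (-7 - 297) + 8 = -304 + 8 = -296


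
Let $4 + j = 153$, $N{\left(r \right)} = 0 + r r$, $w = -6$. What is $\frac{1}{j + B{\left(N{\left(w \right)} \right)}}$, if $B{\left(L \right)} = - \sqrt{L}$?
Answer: $\frac{1}{143} \approx 0.006993$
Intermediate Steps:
$N{\left(r \right)} = r^{2}$ ($N{\left(r \right)} = 0 + r^{2} = r^{2}$)
$j = 149$ ($j = -4 + 153 = 149$)
$\frac{1}{j + B{\left(N{\left(w \right)} \right)}} = \frac{1}{149 - \sqrt{\left(-6\right)^{2}}} = \frac{1}{149 - \sqrt{36}} = \frac{1}{149 - 6} = \frac{1}{143}$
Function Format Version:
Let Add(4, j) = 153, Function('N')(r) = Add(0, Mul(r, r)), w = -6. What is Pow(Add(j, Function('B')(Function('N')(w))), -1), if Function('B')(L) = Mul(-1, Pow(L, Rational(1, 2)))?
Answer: Rational(1, 143) ≈ 0.0069930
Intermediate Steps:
Function('N')(r) = Pow(r, 2) (Function('N')(r) = Add(0, Pow(r, 2)) = Pow(r, 2))
j = 149 (j = Add(-4, 153) = 149)
Pow(Add(j, Function('B')(Function('N')(w))), -1) = Pow(Add(149, Mul(-1, Pow(Pow(-6, 2), Rational(1, 2)))), -1) = Pow(Add(149, Mul(-1, Pow(36, Rational(1, 2)))), -1) = Pow(Add(149, Mul(-1, 6)), -1) = Pow(Add(149, -6), -1) = Pow(143, -1) = Rational(1, 143)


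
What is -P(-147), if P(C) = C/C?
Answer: -1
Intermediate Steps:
P(C) = 1
-P(-147) = -1*1 = -1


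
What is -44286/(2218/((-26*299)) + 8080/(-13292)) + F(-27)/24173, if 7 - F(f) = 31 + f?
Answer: 4609147813907773/92960873277 ≈ 49582.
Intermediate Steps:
F(f) = -24 - f (F(f) = 7 - (31 + f) = 7 + (-31 - f) = -24 - f)
-44286/(2218/((-26*299)) + 8080/(-13292)) + F(-27)/24173 = -44286/(2218/((-26*299)) + 8080/(-13292)) + (-24 - 1*(-27))/24173 = -44286/(2218/(-7774) + 8080*(-1/13292)) + (-24 + 27)*(1/24173) = -44286/(2218*(-1/7774) - 2020/3323) + 3*(1/24173) = -44286/(-1109/3887 - 2020/3323) + 3/24173 = -44286/(-11536947/12916501) + 3/24173 = -44286*(-12916501/11536947) + 3/24173 = 190673387762/3845649 + 3/24173 = 4609147813907773/92960873277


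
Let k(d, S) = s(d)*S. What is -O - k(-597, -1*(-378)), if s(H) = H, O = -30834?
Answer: 256500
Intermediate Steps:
k(d, S) = S*d (k(d, S) = d*S = S*d)
-O - k(-597, -1*(-378)) = -1*(-30834) - (-1*(-378))*(-597) = 30834 - 378*(-597) = 30834 - 1*(-225666) = 30834 + 225666 = 256500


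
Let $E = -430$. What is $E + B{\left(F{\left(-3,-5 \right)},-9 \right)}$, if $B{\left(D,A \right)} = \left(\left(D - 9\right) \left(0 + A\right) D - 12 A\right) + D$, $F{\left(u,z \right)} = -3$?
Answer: $-649$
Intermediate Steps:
$B{\left(D,A \right)} = D - 12 A + A D \left(-9 + D\right)$ ($B{\left(D,A \right)} = \left(\left(-9 + D\right) A D - 12 A\right) + D = \left(A \left(-9 + D\right) D - 12 A\right) + D = \left(A D \left(-9 + D\right) - 12 A\right) + D = \left(- 12 A + A D \left(-9 + D\right)\right) + D = D - 12 A + A D \left(-9 + D\right)$)
$E + B{\left(F{\left(-3,-5 \right)},-9 \right)} = -430 - \left(-105 + 81 + 243\right) = -430 - 219 = -649$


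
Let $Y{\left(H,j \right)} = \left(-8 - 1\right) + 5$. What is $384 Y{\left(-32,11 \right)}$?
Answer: $-1536$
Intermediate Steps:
$Y{\left(H,j \right)} = -4$ ($Y{\left(H,j \right)} = -9 + 5 = -4$)
$384 Y{\left(-32,11 \right)} = 384 \left(-4\right) = -1536$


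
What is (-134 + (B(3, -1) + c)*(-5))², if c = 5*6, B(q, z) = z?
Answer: 77841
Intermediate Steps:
c = 30
(-134 + (B(3, -1) + c)*(-5))² = (-134 + (-1 + 30)*(-5))² = (-134 + 29*(-5))² = (-134 - 145)² = (-279)² = 77841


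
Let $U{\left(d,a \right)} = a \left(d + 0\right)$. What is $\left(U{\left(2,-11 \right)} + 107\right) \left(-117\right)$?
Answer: $-9945$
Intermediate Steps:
$U{\left(d,a \right)} = a d$
$\left(U{\left(2,-11 \right)} + 107\right) \left(-117\right) = \left(\left(-11\right) 2 + 107\right) \left(-117\right) = \left(-22 + 107\right) \left(-117\right) = 85 \left(-117\right) = -9945$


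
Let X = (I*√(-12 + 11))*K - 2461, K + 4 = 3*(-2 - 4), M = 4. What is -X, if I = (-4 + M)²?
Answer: 2461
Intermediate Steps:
I = 0 (I = (-4 + 4)² = 0² = 0)
K = -22 (K = -4 + 3*(-2 - 4) = -4 + 3*(-6) = -4 - 18 = -22)
X = -2461 (X = (0*√(-12 + 11))*(-22) - 2461 = (0*√(-1))*(-22) - 2461 = (0*I)*(-22) - 2461 = 0*(-22) - 2461 = 0 - 2461 = -2461)
-X = -1*(-2461) = 2461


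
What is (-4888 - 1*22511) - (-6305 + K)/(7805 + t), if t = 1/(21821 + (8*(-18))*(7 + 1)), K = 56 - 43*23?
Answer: -2209949718316/80660773 ≈ -27398.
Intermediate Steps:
K = -933 (K = 56 - 989 = -933)
t = 1/20669 (t = 1/(21821 - 144*8) = 1/(21821 - 1152) = 1/20669 ≈ 4.8382e-5)
(-4888 - 1*22511) - (-6305 + K)/(7805 + t) = (-4888 - 1*22511) - (-6305 - 933)/(7805 + 1/20669) = (-4888 - 22511) - (-7238)/161321546/20669 = -27399 - (-7238)*20669/161321546 = -27399 - 1*(-74801111/80660773) = -27399 + 74801111/80660773 = -2209949718316/80660773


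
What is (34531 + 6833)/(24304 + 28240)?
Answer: 10341/13136 ≈ 0.78723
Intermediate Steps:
(34531 + 6833)/(24304 + 28240) = 41364/52544 = 41364*(1/52544) = 10341/13136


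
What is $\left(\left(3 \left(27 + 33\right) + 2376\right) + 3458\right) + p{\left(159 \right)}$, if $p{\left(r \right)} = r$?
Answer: $6173$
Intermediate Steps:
$\left(\left(3 \left(27 + 33\right) + 2376\right) + 3458\right) + p{\left(159 \right)} = \left(\left(3 \left(27 + 33\right) + 2376\right) + 3458\right) + 159 = \left(\left(3 \cdot 60 + 2376\right) + 3458\right) + 159 = \left(\left(180 + 2376\right) + 3458\right) + 159 = \left(2556 + 3458\right) + 159 = 6014 + 159 = 6173$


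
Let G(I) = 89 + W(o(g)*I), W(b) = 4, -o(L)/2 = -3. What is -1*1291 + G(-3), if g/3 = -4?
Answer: -1198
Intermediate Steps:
g = -12 (g = 3*(-4) = -12)
o(L) = 6 (o(L) = -2*(-3) = 6)
G(I) = 93 (G(I) = 89 + 4 = 93)
-1*1291 + G(-3) = -1*1291 + 93 = -1291 + 93 = -1198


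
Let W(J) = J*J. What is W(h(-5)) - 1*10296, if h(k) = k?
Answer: -10271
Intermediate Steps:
W(J) = J**2
W(h(-5)) - 1*10296 = (-5)**2 - 1*10296 = 25 - 10296 = -10271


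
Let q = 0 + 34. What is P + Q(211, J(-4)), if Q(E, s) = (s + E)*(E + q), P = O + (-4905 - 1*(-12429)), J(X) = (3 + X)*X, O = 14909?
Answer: 75108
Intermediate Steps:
q = 34
J(X) = X*(3 + X)
P = 22433 (P = 14909 + (-4905 - 1*(-12429)) = 14909 + (-4905 + 12429) = 14909 + 7524 = 22433)
Q(E, s) = (34 + E)*(E + s) (Q(E, s) = (s + E)*(E + 34) = (E + s)*(34 + E) = (34 + E)*(E + s))
P + Q(211, J(-4)) = 22433 + (211**2 + 34*211 + 34*(-4*(3 - 4)) + 211*(-4*(3 - 4))) = 22433 + (44521 + 7174 + 34*(-4*(-1)) + 211*(-4*(-1))) = 22433 + (44521 + 7174 + 34*4 + 211*4) = 22433 + (44521 + 7174 + 136 + 844) = 22433 + 52675 = 75108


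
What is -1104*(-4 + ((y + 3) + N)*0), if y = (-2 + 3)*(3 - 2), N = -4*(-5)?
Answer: 4416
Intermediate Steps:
N = 20
y = 1 (y = 1*1 = 1)
-1104*(-4 + ((y + 3) + N)*0) = -1104*(-4 + ((1 + 3) + 20)*0) = -1104*(-4 + (4 + 20)*0) = -1104*(-4 + 24*0) = -1104*(-4 + 0) = -1104*(-4) = 4416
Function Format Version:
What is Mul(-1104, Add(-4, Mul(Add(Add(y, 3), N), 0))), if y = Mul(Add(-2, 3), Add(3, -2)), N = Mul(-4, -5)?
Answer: 4416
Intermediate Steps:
N = 20
y = 1 (y = Mul(1, 1) = 1)
Mul(-1104, Add(-4, Mul(Add(Add(y, 3), N), 0))) = Mul(-1104, Add(-4, Mul(Add(Add(1, 3), 20), 0))) = Mul(-1104, Add(-4, Mul(Add(4, 20), 0))) = Mul(-1104, Add(-4, Mul(24, 0))) = Mul(-1104, Add(-4, 0)) = Mul(-1104, -4) = 4416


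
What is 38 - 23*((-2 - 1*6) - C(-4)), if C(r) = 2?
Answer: 268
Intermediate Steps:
38 - 23*((-2 - 1*6) - C(-4)) = 38 - 23*((-2 - 1*6) - 1*2) = 38 - 23*((-2 - 6) - 2) = 38 - 23*(-8 - 2) = 38 - 23*(-10) = 38 + 230 = 268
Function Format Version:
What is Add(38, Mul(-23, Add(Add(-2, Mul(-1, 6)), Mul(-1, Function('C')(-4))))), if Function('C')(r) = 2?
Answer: 268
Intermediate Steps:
Add(38, Mul(-23, Add(Add(-2, Mul(-1, 6)), Mul(-1, Function('C')(-4))))) = Add(38, Mul(-23, Add(Add(-2, Mul(-1, 6)), Mul(-1, 2)))) = Add(38, Mul(-23, Add(Add(-2, -6), -2))) = Add(38, Mul(-23, Add(-8, -2))) = Add(38, Mul(-23, -10)) = Add(38, 230) = 268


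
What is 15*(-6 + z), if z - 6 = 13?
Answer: 195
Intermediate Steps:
z = 19 (z = 6 + 13 = 19)
15*(-6 + z) = 15*(-6 + 19) = 15*13 = 195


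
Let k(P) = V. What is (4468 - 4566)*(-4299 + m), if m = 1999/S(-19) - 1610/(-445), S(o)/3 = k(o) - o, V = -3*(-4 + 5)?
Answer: 890426089/2136 ≈ 4.1687e+5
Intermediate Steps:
V = -3 (V = -3*1 = -3)
k(P) = -3
S(o) = -9 - 3*o (S(o) = 3*(-3 - o) = -9 - 3*o)
m = 193367/4272 (m = 1999/(-9 - 3*(-19)) - 1610/(-445) = 1999/(-9 + 57) - 1610*(-1/445) = 1999/48 + 322/89 = 193367/4272 ≈ 45.264)
(4468 - 4566)*(-4299 + m) = (4468 - 4566)*(-4299 + 193367/4272) = -98*(-18171961/4272) = 890426089/2136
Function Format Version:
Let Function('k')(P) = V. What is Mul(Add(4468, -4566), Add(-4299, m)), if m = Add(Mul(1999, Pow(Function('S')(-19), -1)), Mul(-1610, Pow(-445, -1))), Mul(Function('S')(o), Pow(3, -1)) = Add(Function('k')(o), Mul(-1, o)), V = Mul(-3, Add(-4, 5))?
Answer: Rational(890426089, 2136) ≈ 4.1687e+5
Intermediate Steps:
V = -3 (V = Mul(-3, 1) = -3)
Function('k')(P) = -3
Function('S')(o) = Add(-9, Mul(-3, o)) (Function('S')(o) = Mul(3, Add(-3, Mul(-1, o))) = Add(-9, Mul(-3, o)))
m = Rational(193367, 4272) (m = Add(Mul(1999, Pow(Add(-9, Mul(-3, -19)), -1)), Mul(-1610, Pow(-445, -1))) = Add(Mul(1999, Pow(Add(-9, 57), -1)), Mul(-1610, Rational(-1, 445))) = Add(Mul(1999, Pow(48, -1)), Rational(322, 89)) = Add(Mul(1999, Rational(1, 48)), Rational(322, 89)) = Add(Rational(1999, 48), Rational(322, 89)) = Rational(193367, 4272) ≈ 45.264)
Mul(Add(4468, -4566), Add(-4299, m)) = Mul(Add(4468, -4566), Add(-4299, Rational(193367, 4272))) = Mul(-98, Rational(-18171961, 4272)) = Rational(890426089, 2136)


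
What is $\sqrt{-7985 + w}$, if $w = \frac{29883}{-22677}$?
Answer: $\frac{8 i \sqrt{7130094781}}{7559} \approx 89.366 i$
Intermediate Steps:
$w = - \frac{9961}{7559}$ ($w = 29883 \left(- \frac{1}{22677}\right) = - \frac{9961}{7559} \approx -1.3178$)
$\sqrt{-7985 + w} = \sqrt{-7985 - \frac{9961}{7559}} = \sqrt{- \frac{60368576}{7559}} = \frac{8 i \sqrt{7130094781}}{7559}$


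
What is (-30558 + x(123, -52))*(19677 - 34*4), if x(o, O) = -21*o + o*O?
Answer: -772592517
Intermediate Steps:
x(o, O) = -21*o + O*o
(-30558 + x(123, -52))*(19677 - 34*4) = (-30558 + 123*(-21 - 52))*(19677 - 34*4) = (-30558 + 123*(-73))*(19677 - 136) = (-30558 - 8979)*19541 = -39537*19541 = -772592517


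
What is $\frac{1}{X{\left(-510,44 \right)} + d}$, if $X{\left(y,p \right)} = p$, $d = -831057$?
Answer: $- \frac{1}{831013} \approx -1.2034 \cdot 10^{-6}$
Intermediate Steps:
$\frac{1}{X{\left(-510,44 \right)} + d} = \frac{1}{44 - 831057} = \frac{1}{-831013} = - \frac{1}{831013}$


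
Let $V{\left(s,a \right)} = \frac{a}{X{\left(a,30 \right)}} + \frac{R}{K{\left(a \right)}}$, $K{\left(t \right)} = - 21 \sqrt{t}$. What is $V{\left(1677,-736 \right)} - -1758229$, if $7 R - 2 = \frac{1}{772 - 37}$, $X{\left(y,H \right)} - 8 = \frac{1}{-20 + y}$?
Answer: $\frac{10631454347}{6047} + \frac{1471 i \sqrt{46}}{19880280} \approx 1.7581 \cdot 10^{6} + 0.00050184 i$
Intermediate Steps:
$X{\left(y,H \right)} = 8 + \frac{1}{-20 + y}$
$R = \frac{1471}{5145}$ ($R = \frac{2}{7} + \frac{1}{7 \left(772 - 37\right)} = \frac{2}{7} + \frac{1}{7 \cdot 735} = \frac{2}{7} + \frac{1}{7} \cdot \frac{1}{735} = \frac{2}{7} + \frac{1}{5145} = \frac{1471}{5145} \approx 0.28591$)
$V{\left(s,a \right)} = - \frac{1471}{108045 \sqrt{a}} + \frac{a \left(-20 + a\right)}{-159 + 8 a}$ ($V{\left(s,a \right)} = \frac{a}{\frac{1}{-20 + a} \left(-159 + 8 a\right)} + \frac{1471}{5145 \left(- 21 \sqrt{a}\right)} = a \frac{-20 + a}{-159 + 8 a} + \frac{1471 \left(- \frac{1}{21 \sqrt{a}}\right)}{5145} = \frac{a \left(-20 + a\right)}{-159 + 8 a} - \frac{1471}{108045 \sqrt{a}} = - \frac{1471}{108045 \sqrt{a}} + \frac{a \left(-20 + a\right)}{-159 + 8 a}$)
$V{\left(1677,-736 \right)} - -1758229 = \frac{233889 - -8661248 + 108045 \left(-736\right)^{\frac{3}{2}} \left(-20 - 736\right)}{108045 \cdot 4 i \sqrt{46} \left(-159 + 8 \left(-736\right)\right)} - -1758229 = \frac{- \frac{i \sqrt{46}}{184} \left(233889 + 8661248 + 108045 \left(- 2944 i \sqrt{46}\right) \left(-756\right)\right)}{108045 \left(-159 - 5888\right)} + 1758229 = \frac{- \frac{i \sqrt{46}}{184} \left(233889 + 8661248 + 240471866880 i \sqrt{46}\right)}{108045 \left(-6047\right)} + 1758229 = \frac{1}{108045} \left(- \frac{i \sqrt{46}}{184}\right) \left(- \frac{1}{6047}\right) \left(8895137 + 240471866880 i \sqrt{46}\right) + 1758229 = \frac{i \sqrt{46} \left(8895137 + 240471866880 i \sqrt{46}\right)}{120216053160} + 1758229 = 1758229 + \frac{i \sqrt{46} \left(8895137 + 240471866880 i \sqrt{46}\right)}{120216053160}$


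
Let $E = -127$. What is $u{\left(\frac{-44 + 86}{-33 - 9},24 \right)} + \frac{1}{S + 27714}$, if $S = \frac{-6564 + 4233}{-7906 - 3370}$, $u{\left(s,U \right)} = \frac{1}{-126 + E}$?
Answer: $- \frac{309652567}{79063864935} \approx -0.0039165$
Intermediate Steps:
$u{\left(s,U \right)} = - \frac{1}{253}$ ($u{\left(s,U \right)} = \frac{1}{-126 - 127} = \frac{1}{-253} = - \frac{1}{253}$)
$S = \frac{2331}{11276}$ ($S = - \frac{2331}{-11276} = \left(-2331\right) \left(- \frac{1}{11276}\right) = \frac{2331}{11276} \approx 0.20672$)
$u{\left(\frac{-44 + 86}{-33 - 9},24 \right)} + \frac{1}{S + 27714} = - \frac{1}{253} + \frac{1}{\frac{2331}{11276} + 27714} = - \frac{1}{253} + \frac{1}{\frac{312505395}{11276}} = - \frac{1}{253} + \frac{11276}{312505395} = - \frac{309652567}{79063864935}$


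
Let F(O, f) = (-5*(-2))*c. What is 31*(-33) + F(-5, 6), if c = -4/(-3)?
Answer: -3029/3 ≈ -1009.7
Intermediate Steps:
c = 4/3 (c = -4*(-1/3) = 4/3 ≈ 1.3333)
F(O, f) = 40/3 (F(O, f) = -5*(-2)*(4/3) = 10*(4/3) = 40/3)
31*(-33) + F(-5, 6) = 31*(-33) + 40/3 = -1023 + 40/3 = -3029/3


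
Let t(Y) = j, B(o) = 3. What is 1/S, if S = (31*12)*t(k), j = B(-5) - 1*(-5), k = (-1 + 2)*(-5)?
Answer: 1/2976 ≈ 0.00033602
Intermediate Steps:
k = -5 (k = 1*(-5) = -5)
j = 8 (j = 3 - 1*(-5) = 3 + 5 = 8)
t(Y) = 8
S = 2976 (S = (31*12)*8 = 372*8 = 2976)
1/S = 1/2976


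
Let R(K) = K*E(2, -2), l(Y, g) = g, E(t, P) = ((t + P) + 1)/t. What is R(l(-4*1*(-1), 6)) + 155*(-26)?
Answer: -4027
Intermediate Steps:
E(t, P) = (1 + P + t)/t (E(t, P) = ((P + t) + 1)/t = (1 + P + t)/t)
R(K) = K/2 (R(K) = K*((1 - 2 + 2)/2) = K*((½)*1) = K*(½) = K/2)
R(l(-4*1*(-1), 6)) + 155*(-26) = (½)*6 + 155*(-26) = 3 - 4030 = -4027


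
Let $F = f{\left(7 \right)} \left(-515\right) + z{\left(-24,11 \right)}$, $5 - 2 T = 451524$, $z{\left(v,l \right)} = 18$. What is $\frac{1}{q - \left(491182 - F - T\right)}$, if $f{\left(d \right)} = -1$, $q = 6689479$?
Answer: $\frac{2}{11946141} \approx 1.6742 \cdot 10^{-7}$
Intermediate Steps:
$T = - \frac{451519}{2}$ ($T = \frac{5}{2} - 225762 = - \frac{451519}{2} \approx -2.2576 \cdot 10^{5}$)
$F = 533$ ($F = \left(-1\right) \left(-515\right) + 18 = 515 + 18 = 533$)
$\frac{1}{q - \left(491182 - F - T\right)} = \frac{1}{6689479 + \left(\left(- \frac{451519}{2} + 533\right) - 491182\right)} = \frac{1}{6689479 - \frac{1432817}{2}} = \frac{1}{\frac{11946141}{2}} = \frac{2}{11946141}$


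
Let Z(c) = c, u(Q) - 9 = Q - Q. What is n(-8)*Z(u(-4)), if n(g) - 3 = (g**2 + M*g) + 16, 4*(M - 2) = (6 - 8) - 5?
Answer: 729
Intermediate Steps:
u(Q) = 9 (u(Q) = 9 + (Q - Q) = 9 + 0 = 9)
M = 1/4 (M = 2 + ((6 - 8) - 5)/4 = 2 + (-2 - 5)/4 = 2 + (1/4)*(-7) = 2 - 7/4 = 1/4 ≈ 0.25000)
n(g) = 19 + g**2 + g/4 (n(g) = 3 + ((g**2 + g/4) + 16) = 3 + (16 + g**2 + g/4) = 19 + g**2 + g/4)
n(-8)*Z(u(-4)) = (19 + (-8)**2 + (1/4)*(-8))*9 = (19 + 64 - 2)*9 = 81*9 = 729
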